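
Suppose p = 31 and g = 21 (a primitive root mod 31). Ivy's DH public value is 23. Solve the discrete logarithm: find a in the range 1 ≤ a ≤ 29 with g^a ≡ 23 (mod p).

3

Try successive powers of 21 modulo 31:
21^1 ≡ 21
21^2 ≡ 7
21^3 ≡ 23
Found: a = 3.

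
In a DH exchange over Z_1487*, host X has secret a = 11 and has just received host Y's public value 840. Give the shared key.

Shared key K = 840^11 mod 1487.
840^1 ≡ 840 (mod 1487)
840^2 = (840^1)^2 ≡ 840^2 = 705600 ≡ 762 (mod 1487)
840^4 = (840^2)^2 ≡ 762^2 = 580644 ≡ 714 (mod 1487)
840^8 = (840^4)^2 ≡ 714^2 = 509796 ≡ 1242 (mod 1487)
840^11 = 840^8 · 840^2 · 840^1 ≡ 1242 · 762 · 840 ≡ 907 (mod 1487).

907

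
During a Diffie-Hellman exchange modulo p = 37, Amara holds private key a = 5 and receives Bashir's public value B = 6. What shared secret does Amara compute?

Shared key K = 6^5 mod 37.
6^1 ≡ 6 (mod 37)
6^2 = (6^1)^2 ≡ 6^2 = 36 ≡ 36 (mod 37)
6^4 = (6^2)^2 ≡ 36^2 = 1296 ≡ 1 (mod 37)
6^5 = 6^4 · 6^1 ≡ 1 · 6 ≡ 6 (mod 37).

6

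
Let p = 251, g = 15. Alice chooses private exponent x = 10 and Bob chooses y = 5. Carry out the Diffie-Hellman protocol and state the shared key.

Bob sends B = g^y mod p = 15^5 mod 251.
15^1 ≡ 15 (mod 251)
15^2 = (15^1)^2 ≡ 15^2 = 225 ≡ 225 (mod 251)
15^4 = (15^2)^2 ≡ 225^2 = 50625 ≡ 174 (mod 251)
15^5 = 15^4 · 15^1 ≡ 174 · 15 ≡ 100 (mod 251).
So B = 100. Alice then computes K = B^x mod p = 100^10 mod 251.
100^1 ≡ 100 (mod 251)
100^2 = (100^1)^2 ≡ 100^2 = 10000 ≡ 211 (mod 251)
100^4 = (100^2)^2 ≡ 211^2 = 44521 ≡ 94 (mod 251)
100^8 = (100^4)^2 ≡ 94^2 = 8836 ≡ 51 (mod 251)
100^10 = 100^8 · 100^2 ≡ 51 · 211 ≡ 219 (mod 251).

219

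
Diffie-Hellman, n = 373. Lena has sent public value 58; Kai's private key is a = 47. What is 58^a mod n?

8

Shared key K = 58^47 mod 373.
58^1 ≡ 58 (mod 373)
58^2 = (58^1)^2 ≡ 58^2 = 3364 ≡ 7 (mod 373)
58^4 = (58^2)^2 ≡ 7^2 = 49 ≡ 49 (mod 373)
58^8 = (58^4)^2 ≡ 49^2 = 2401 ≡ 163 (mod 373)
58^16 = (58^8)^2 ≡ 163^2 = 26569 ≡ 86 (mod 373)
58^32 = (58^16)^2 ≡ 86^2 = 7396 ≡ 309 (mod 373)
58^47 = 58^32 · 58^8 · 58^4 · 58^2 · 58^1 ≡ 309 · 163 · 49 · 7 · 58 ≡ 8 (mod 373).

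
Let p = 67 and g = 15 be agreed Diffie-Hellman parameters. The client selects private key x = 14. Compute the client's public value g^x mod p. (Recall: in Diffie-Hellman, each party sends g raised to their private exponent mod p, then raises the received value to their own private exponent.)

25

Public value = 15^14 mod 67.
15^1 ≡ 15 (mod 67)
15^2 = (15^1)^2 ≡ 15^2 = 225 ≡ 24 (mod 67)
15^4 = (15^2)^2 ≡ 24^2 = 576 ≡ 40 (mod 67)
15^8 = (15^4)^2 ≡ 40^2 = 1600 ≡ 59 (mod 67)
15^14 = 15^8 · 15^4 · 15^2 ≡ 59 · 40 · 24 ≡ 25 (mod 67).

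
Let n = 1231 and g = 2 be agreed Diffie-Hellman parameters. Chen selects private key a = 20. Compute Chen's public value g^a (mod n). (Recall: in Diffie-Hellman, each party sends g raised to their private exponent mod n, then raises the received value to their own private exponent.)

995

Public value = 2^20 (mod 1231).
2^1 ≡ 2 (mod 1231)
2^2 = (2^1)^2 ≡ 2^2 = 4 ≡ 4 (mod 1231)
2^4 = (2^2)^2 ≡ 4^2 = 16 ≡ 16 (mod 1231)
2^8 = (2^4)^2 ≡ 16^2 = 256 ≡ 256 (mod 1231)
2^16 = (2^8)^2 ≡ 256^2 = 65536 ≡ 293 (mod 1231)
2^20 = 2^16 · 2^4 ≡ 293 · 16 ≡ 995 (mod 1231).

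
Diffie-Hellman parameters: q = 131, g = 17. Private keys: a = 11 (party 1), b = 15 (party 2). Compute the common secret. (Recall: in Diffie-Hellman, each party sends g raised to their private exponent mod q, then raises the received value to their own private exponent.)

Party 2 sends B = g^b mod q = 17^15 mod 131.
17^1 ≡ 17 (mod 131)
17^2 = (17^1)^2 ≡ 17^2 = 289 ≡ 27 (mod 131)
17^4 = (17^2)^2 ≡ 27^2 = 729 ≡ 74 (mod 131)
17^8 = (17^4)^2 ≡ 74^2 = 5476 ≡ 105 (mod 131)
17^15 = 17^8 · 17^4 · 17^2 · 17^1 ≡ 105 · 74 · 27 · 17 ≡ 86 (mod 131).
So B = 86. Party 1 then computes K = B^a mod q = 86^11 mod 131.
86^1 ≡ 86 (mod 131)
86^2 = (86^1)^2 ≡ 86^2 = 7396 ≡ 60 (mod 131)
86^4 = (86^2)^2 ≡ 60^2 = 3600 ≡ 63 (mod 131)
86^8 = (86^4)^2 ≡ 63^2 = 3969 ≡ 39 (mod 131)
86^11 = 86^8 · 86^2 · 86^1 ≡ 39 · 60 · 86 ≡ 24 (mod 131).

24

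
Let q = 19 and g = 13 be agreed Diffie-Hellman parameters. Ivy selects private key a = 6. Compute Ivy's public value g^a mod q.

Public value = 13^6 mod 19.
13^1 ≡ 13 (mod 19)
13^2 = (13^1)^2 ≡ 13^2 = 169 ≡ 17 (mod 19)
13^4 = (13^2)^2 ≡ 17^2 = 289 ≡ 4 (mod 19)
13^6 = 13^4 · 13^2 ≡ 4 · 17 ≡ 11 (mod 19).

11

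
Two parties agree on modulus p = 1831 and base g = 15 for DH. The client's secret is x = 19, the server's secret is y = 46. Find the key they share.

The server sends B = g^y mod p = 15^46 mod 1831.
15^1 ≡ 15 (mod 1831)
15^2 = (15^1)^2 ≡ 15^2 = 225 ≡ 225 (mod 1831)
15^4 = (15^2)^2 ≡ 225^2 = 50625 ≡ 1188 (mod 1831)
15^8 = (15^4)^2 ≡ 1188^2 = 1411344 ≡ 1474 (mod 1831)
15^16 = (15^8)^2 ≡ 1474^2 = 2172676 ≡ 1110 (mod 1831)
15^32 = (15^16)^2 ≡ 1110^2 = 1232100 ≡ 1668 (mod 1831)
15^46 = 15^32 · 15^8 · 15^4 · 15^2 ≡ 1668 · 1474 · 1188 · 225 ≡ 1271 (mod 1831).
So B = 1271. The client then computes K = B^x mod p = 1271^19 mod 1831.
1271^1 ≡ 1271 (mod 1831)
1271^2 = (1271^1)^2 ≡ 1271^2 = 1615441 ≡ 499 (mod 1831)
1271^4 = (1271^2)^2 ≡ 499^2 = 249001 ≡ 1816 (mod 1831)
1271^8 = (1271^4)^2 ≡ 1816^2 = 3297856 ≡ 225 (mod 1831)
1271^16 = (1271^8)^2 ≡ 225^2 = 50625 ≡ 1188 (mod 1831)
1271^19 = 1271^16 · 1271^2 · 1271^1 ≡ 1188 · 499 · 1271 ≡ 228 (mod 1831).

228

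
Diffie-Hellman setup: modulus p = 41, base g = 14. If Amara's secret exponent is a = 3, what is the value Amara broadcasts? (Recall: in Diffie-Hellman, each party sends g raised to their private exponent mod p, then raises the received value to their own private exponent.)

38

Public value = 14^3 (mod 41).
14^1 ≡ 14 (mod 41)
14^2 = (14^1)^2 ≡ 14^2 = 196 ≡ 32 (mod 41)
14^3 = 14^2 · 14^1 ≡ 32 · 14 ≡ 38 (mod 41).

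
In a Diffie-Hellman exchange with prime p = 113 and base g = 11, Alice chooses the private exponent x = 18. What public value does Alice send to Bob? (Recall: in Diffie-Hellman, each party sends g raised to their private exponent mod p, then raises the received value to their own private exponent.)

Public value = 11^18 mod 113.
11^1 ≡ 11 (mod 113)
11^2 = (11^1)^2 ≡ 11^2 = 121 ≡ 8 (mod 113)
11^4 = (11^2)^2 ≡ 8^2 = 64 ≡ 64 (mod 113)
11^8 = (11^4)^2 ≡ 64^2 = 4096 ≡ 28 (mod 113)
11^16 = (11^8)^2 ≡ 28^2 = 784 ≡ 106 (mod 113)
11^18 = 11^16 · 11^2 ≡ 106 · 8 ≡ 57 (mod 113).

57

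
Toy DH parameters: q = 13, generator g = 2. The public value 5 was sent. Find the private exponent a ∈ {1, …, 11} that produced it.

9

Try successive powers of 2 modulo 13:
2^1 ≡ 2
2^2 ≡ 4
2^3 ≡ 8
2^4 ≡ 3
2^5 ≡ 6
2^6 ≡ 12
2^7 ≡ 11
2^8 ≡ 9
2^9 ≡ 5
Found: a = 9.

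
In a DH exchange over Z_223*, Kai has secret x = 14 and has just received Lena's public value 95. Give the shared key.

34

Shared key K = 95^14 mod 223.
95^1 ≡ 95 (mod 223)
95^2 = (95^1)^2 ≡ 95^2 = 9025 ≡ 105 (mod 223)
95^4 = (95^2)^2 ≡ 105^2 = 11025 ≡ 98 (mod 223)
95^8 = (95^4)^2 ≡ 98^2 = 9604 ≡ 15 (mod 223)
95^14 = 95^8 · 95^4 · 95^2 ≡ 15 · 98 · 105 ≡ 34 (mod 223).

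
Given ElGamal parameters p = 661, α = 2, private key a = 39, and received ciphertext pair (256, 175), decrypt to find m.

183

Shared mask s = c₁^a mod p = 256^39 mod 661.
256^1 ≡ 256 (mod 661)
256^2 = (256^1)^2 ≡ 256^2 = 65536 ≡ 97 (mod 661)
256^4 = (256^2)^2 ≡ 97^2 = 9409 ≡ 155 (mod 661)
256^8 = (256^4)^2 ≡ 155^2 = 24025 ≡ 229 (mod 661)
256^16 = (256^8)^2 ≡ 229^2 = 52441 ≡ 222 (mod 661)
256^32 = (256^16)^2 ≡ 222^2 = 49284 ≡ 370 (mod 661)
256^39 = 256^32 · 256^4 · 256^2 · 256^1 ≡ 370 · 155 · 97 · 256 ≡ 615 (mod 661).
So s = 615; s⁻¹ ≡ 273 (mod 661).
m = c₂ · s⁻¹ mod 661 = 175 · 273 mod 661 = 183.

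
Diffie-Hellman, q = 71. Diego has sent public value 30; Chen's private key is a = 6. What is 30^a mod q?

Shared key K = 30^6 mod 71.
30^1 ≡ 30 (mod 71)
30^2 = (30^1)^2 ≡ 30^2 = 900 ≡ 48 (mod 71)
30^4 = (30^2)^2 ≡ 48^2 = 2304 ≡ 32 (mod 71)
30^6 = 30^4 · 30^2 ≡ 32 · 48 ≡ 45 (mod 71).

45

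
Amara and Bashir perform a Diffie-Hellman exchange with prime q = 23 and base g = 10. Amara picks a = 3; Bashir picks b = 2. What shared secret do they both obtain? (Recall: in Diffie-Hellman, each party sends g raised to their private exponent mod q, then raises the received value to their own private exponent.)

6

Amara sends A = g^a mod q = 10^3 mod 23.
10^1 ≡ 10 (mod 23)
10^2 = (10^1)^2 ≡ 10^2 = 100 ≡ 8 (mod 23)
10^3 = 10^2 · 10^1 ≡ 8 · 10 ≡ 11 (mod 23).
So A = 11. Bashir then computes K = A^b mod q = 11^2 mod 23.
11^1 ≡ 11 (mod 23)
11^2 = (11^1)^2 ≡ 11^2 = 121 ≡ 6 (mod 23)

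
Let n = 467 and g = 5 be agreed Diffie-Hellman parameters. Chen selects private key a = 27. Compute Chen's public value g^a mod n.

Public value = 5^27 mod 467.
5^1 ≡ 5 (mod 467)
5^2 = (5^1)^2 ≡ 5^2 = 25 ≡ 25 (mod 467)
5^4 = (5^2)^2 ≡ 25^2 = 625 ≡ 158 (mod 467)
5^8 = (5^4)^2 ≡ 158^2 = 24964 ≡ 213 (mod 467)
5^16 = (5^8)^2 ≡ 213^2 = 45369 ≡ 70 (mod 467)
5^27 = 5^16 · 5^8 · 5^2 · 5^1 ≡ 70 · 213 · 25 · 5 ≡ 420 (mod 467).

420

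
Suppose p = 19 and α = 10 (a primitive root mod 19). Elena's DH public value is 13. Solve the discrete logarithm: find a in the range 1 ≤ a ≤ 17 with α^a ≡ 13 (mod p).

Try successive powers of 10 modulo 19:
10^1 ≡ 10
10^2 ≡ 5
10^3 ≡ 12
10^4 ≡ 6
10^5 ≡ 3
10^6 ≡ 11
10^7 ≡ 15
10^8 ≡ 17
10^9 ≡ 18
10^10 ≡ 9
10^11 ≡ 14
10^12 ≡ 7
10^13 ≡ 13
Found: a = 13.

13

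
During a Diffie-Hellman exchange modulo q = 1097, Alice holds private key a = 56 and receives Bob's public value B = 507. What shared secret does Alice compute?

222

Shared key K = 507^56 mod 1097.
507^1 ≡ 507 (mod 1097)
507^2 = (507^1)^2 ≡ 507^2 = 257049 ≡ 351 (mod 1097)
507^4 = (507^2)^2 ≡ 351^2 = 123201 ≡ 337 (mod 1097)
507^8 = (507^4)^2 ≡ 337^2 = 113569 ≡ 578 (mod 1097)
507^16 = (507^8)^2 ≡ 578^2 = 334084 ≡ 596 (mod 1097)
507^32 = (507^16)^2 ≡ 596^2 = 355216 ≡ 885 (mod 1097)
507^56 = 507^32 · 507^16 · 507^8 ≡ 885 · 596 · 578 ≡ 222 (mod 1097).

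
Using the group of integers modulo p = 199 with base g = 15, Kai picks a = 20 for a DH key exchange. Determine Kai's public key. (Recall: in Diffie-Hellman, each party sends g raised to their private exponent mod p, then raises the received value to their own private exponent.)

Public value = 15^20 mod 199.
15^1 ≡ 15 (mod 199)
15^2 = (15^1)^2 ≡ 15^2 = 225 ≡ 26 (mod 199)
15^4 = (15^2)^2 ≡ 26^2 = 676 ≡ 79 (mod 199)
15^8 = (15^4)^2 ≡ 79^2 = 6241 ≡ 72 (mod 199)
15^16 = (15^8)^2 ≡ 72^2 = 5184 ≡ 10 (mod 199)
15^20 = 15^16 · 15^4 ≡ 10 · 79 ≡ 193 (mod 199).

193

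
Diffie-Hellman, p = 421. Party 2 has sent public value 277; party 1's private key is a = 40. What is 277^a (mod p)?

Shared key K = 277^40 mod 421.
277^1 ≡ 277 (mod 421)
277^2 = (277^1)^2 ≡ 277^2 = 76729 ≡ 107 (mod 421)
277^4 = (277^2)^2 ≡ 107^2 = 11449 ≡ 82 (mod 421)
277^8 = (277^4)^2 ≡ 82^2 = 6724 ≡ 409 (mod 421)
277^16 = (277^8)^2 ≡ 409^2 = 167281 ≡ 144 (mod 421)
277^32 = (277^16)^2 ≡ 144^2 = 20736 ≡ 107 (mod 421)
277^40 = 277^32 · 277^8 ≡ 107 · 409 ≡ 400 (mod 421).

400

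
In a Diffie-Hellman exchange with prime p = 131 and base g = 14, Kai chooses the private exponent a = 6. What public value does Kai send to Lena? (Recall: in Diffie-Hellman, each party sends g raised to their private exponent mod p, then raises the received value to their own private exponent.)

Public value = 14^6 (mod 131).
14^1 ≡ 14 (mod 131)
14^2 = (14^1)^2 ≡ 14^2 = 196 ≡ 65 (mod 131)
14^4 = (14^2)^2 ≡ 65^2 = 4225 ≡ 33 (mod 131)
14^6 = 14^4 · 14^2 ≡ 33 · 65 ≡ 49 (mod 131).

49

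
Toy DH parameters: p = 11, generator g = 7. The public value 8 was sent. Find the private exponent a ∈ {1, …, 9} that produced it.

Try successive powers of 7 modulo 11:
7^1 ≡ 7
7^2 ≡ 5
7^3 ≡ 2
7^4 ≡ 3
7^5 ≡ 10
7^6 ≡ 4
7^7 ≡ 6
7^8 ≡ 9
7^9 ≡ 8
Found: a = 9.

9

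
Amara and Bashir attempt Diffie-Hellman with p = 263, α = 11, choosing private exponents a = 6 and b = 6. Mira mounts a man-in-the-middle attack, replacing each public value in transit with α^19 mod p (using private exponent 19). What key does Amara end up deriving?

253

Amara receives Mira's public value M = 11^19 mod 263 instead of the honest one.
11^1 ≡ 11 (mod 263)
11^2 = (11^1)^2 ≡ 11^2 = 121 ≡ 121 (mod 263)
11^4 = (11^2)^2 ≡ 121^2 = 14641 ≡ 176 (mod 263)
11^8 = (11^4)^2 ≡ 176^2 = 30976 ≡ 205 (mod 263)
11^16 = (11^8)^2 ≡ 205^2 = 42025 ≡ 208 (mod 263)
11^19 = 11^16 · 11^2 · 11^1 ≡ 208 · 121 · 11 ≡ 172 (mod 263).
So M = 172. Amara computes K = M^6 mod 263.
172^1 ≡ 172 (mod 263)
172^2 = (172^1)^2 ≡ 172^2 = 29584 ≡ 128 (mod 263)
172^4 = (172^2)^2 ≡ 128^2 = 16384 ≡ 78 (mod 263)
172^6 = 172^4 · 172^2 ≡ 78 · 128 ≡ 253 (mod 263).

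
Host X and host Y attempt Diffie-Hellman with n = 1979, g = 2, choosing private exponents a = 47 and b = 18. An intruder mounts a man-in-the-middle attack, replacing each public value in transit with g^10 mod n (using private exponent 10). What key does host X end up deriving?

Host X receives an intruder's public value M = 2^10 mod 1979 instead of the honest one.
2^1 ≡ 2 (mod 1979)
2^2 = (2^1)^2 ≡ 2^2 = 4 ≡ 4 (mod 1979)
2^4 = (2^2)^2 ≡ 4^2 = 16 ≡ 16 (mod 1979)
2^8 = (2^4)^2 ≡ 16^2 = 256 ≡ 256 (mod 1979)
2^10 = 2^8 · 2^2 ≡ 256 · 4 ≡ 1024 (mod 1979).
So M = 1024. Host X computes K = M^47 mod 1979.
1024^1 ≡ 1024 (mod 1979)
1024^2 = (1024^1)^2 ≡ 1024^2 = 1048576 ≡ 1685 (mod 1979)
1024^4 = (1024^2)^2 ≡ 1685^2 = 2839225 ≡ 1339 (mod 1979)
1024^8 = (1024^4)^2 ≡ 1339^2 = 1792921 ≡ 1926 (mod 1979)
1024^16 = (1024^8)^2 ≡ 1926^2 = 3709476 ≡ 830 (mod 1979)
1024^32 = (1024^16)^2 ≡ 830^2 = 688900 ≡ 208 (mod 1979)
1024^47 = 1024^32 · 1024^8 · 1024^4 · 1024^2 · 1024^1 ≡ 208 · 1926 · 1339 · 1685 · 1024 ≡ 1591 (mod 1979).

1591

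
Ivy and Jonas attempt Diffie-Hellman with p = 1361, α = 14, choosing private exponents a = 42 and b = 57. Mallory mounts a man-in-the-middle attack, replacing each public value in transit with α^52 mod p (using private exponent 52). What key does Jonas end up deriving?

Jonas receives Mallory's public value M = 14^52 mod 1361 instead of the honest one.
14^1 ≡ 14 (mod 1361)
14^2 = (14^1)^2 ≡ 14^2 = 196 ≡ 196 (mod 1361)
14^4 = (14^2)^2 ≡ 196^2 = 38416 ≡ 308 (mod 1361)
14^8 = (14^4)^2 ≡ 308^2 = 94864 ≡ 955 (mod 1361)
14^16 = (14^8)^2 ≡ 955^2 = 912025 ≡ 155 (mod 1361)
14^32 = (14^16)^2 ≡ 155^2 = 24025 ≡ 888 (mod 1361)
14^52 = 14^32 · 14^16 · 14^4 ≡ 888 · 155 · 308 ≡ 692 (mod 1361).
So M = 692. Jonas computes K = M^57 mod 1361.
692^1 ≡ 692 (mod 1361)
692^2 = (692^1)^2 ≡ 692^2 = 478864 ≡ 1153 (mod 1361)
692^4 = (692^2)^2 ≡ 1153^2 = 1329409 ≡ 1073 (mod 1361)
692^8 = (692^4)^2 ≡ 1073^2 = 1151329 ≡ 1284 (mod 1361)
692^16 = (692^8)^2 ≡ 1284^2 = 1648656 ≡ 485 (mod 1361)
692^32 = (692^16)^2 ≡ 485^2 = 235225 ≡ 1133 (mod 1361)
692^57 = 692^32 · 692^16 · 692^8 · 692^1 ≡ 1133 · 485 · 1284 · 692 ≡ 84 (mod 1361).

84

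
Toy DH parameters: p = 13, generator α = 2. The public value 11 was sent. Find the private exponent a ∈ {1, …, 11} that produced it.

7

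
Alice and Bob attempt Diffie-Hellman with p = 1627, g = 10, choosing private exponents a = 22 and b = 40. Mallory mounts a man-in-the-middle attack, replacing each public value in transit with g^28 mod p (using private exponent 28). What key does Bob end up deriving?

Bob receives Mallory's public value M = 10^28 mod 1627 instead of the honest one.
10^1 ≡ 10 (mod 1627)
10^2 = (10^1)^2 ≡ 10^2 = 100 ≡ 100 (mod 1627)
10^4 = (10^2)^2 ≡ 100^2 = 10000 ≡ 238 (mod 1627)
10^8 = (10^4)^2 ≡ 238^2 = 56644 ≡ 1326 (mod 1627)
10^16 = (10^8)^2 ≡ 1326^2 = 1758276 ≡ 1116 (mod 1627)
10^28 = 10^16 · 10^8 · 10^4 ≡ 1116 · 1326 · 238 ≡ 1145 (mod 1627).
So M = 1145. Bob computes K = M^40 mod 1627.
1145^1 ≡ 1145 (mod 1627)
1145^2 = (1145^1)^2 ≡ 1145^2 = 1311025 ≡ 1290 (mod 1627)
1145^4 = (1145^2)^2 ≡ 1290^2 = 1664100 ≡ 1306 (mod 1627)
1145^8 = (1145^4)^2 ≡ 1306^2 = 1705636 ≡ 540 (mod 1627)
1145^16 = (1145^8)^2 ≡ 540^2 = 291600 ≡ 367 (mod 1627)
1145^32 = (1145^16)^2 ≡ 367^2 = 134689 ≡ 1275 (mod 1627)
1145^40 = 1145^32 · 1145^8 ≡ 1275 · 540 ≡ 279 (mod 1627).

279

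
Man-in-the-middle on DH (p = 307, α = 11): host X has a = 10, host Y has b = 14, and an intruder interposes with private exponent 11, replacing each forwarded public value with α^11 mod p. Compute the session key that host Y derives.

11

Host Y receives an intruder's public value M = 11^11 mod 307 instead of the honest one.
11^1 ≡ 11 (mod 307)
11^2 = (11^1)^2 ≡ 11^2 = 121 ≡ 121 (mod 307)
11^4 = (11^2)^2 ≡ 121^2 = 14641 ≡ 212 (mod 307)
11^8 = (11^4)^2 ≡ 212^2 = 44944 ≡ 122 (mod 307)
11^11 = 11^8 · 11^2 · 11^1 ≡ 122 · 121 · 11 ≡ 286 (mod 307).
So M = 286. Host Y computes K = M^14 mod 307.
286^1 ≡ 286 (mod 307)
286^2 = (286^1)^2 ≡ 286^2 = 81796 ≡ 134 (mod 307)
286^4 = (286^2)^2 ≡ 134^2 = 17956 ≡ 150 (mod 307)
286^8 = (286^4)^2 ≡ 150^2 = 22500 ≡ 89 (mod 307)
286^14 = 286^8 · 286^4 · 286^2 ≡ 89 · 150 · 134 ≡ 11 (mod 307).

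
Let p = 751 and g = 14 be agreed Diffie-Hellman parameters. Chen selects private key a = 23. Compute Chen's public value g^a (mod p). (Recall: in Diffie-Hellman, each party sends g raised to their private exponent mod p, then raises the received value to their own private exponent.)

607

Public value = 14^23 (mod 751).
14^1 ≡ 14 (mod 751)
14^2 = (14^1)^2 ≡ 14^2 = 196 ≡ 196 (mod 751)
14^4 = (14^2)^2 ≡ 196^2 = 38416 ≡ 115 (mod 751)
14^8 = (14^4)^2 ≡ 115^2 = 13225 ≡ 458 (mod 751)
14^16 = (14^8)^2 ≡ 458^2 = 209764 ≡ 235 (mod 751)
14^23 = 14^16 · 14^4 · 14^2 · 14^1 ≡ 235 · 115 · 196 · 14 ≡ 607 (mod 751).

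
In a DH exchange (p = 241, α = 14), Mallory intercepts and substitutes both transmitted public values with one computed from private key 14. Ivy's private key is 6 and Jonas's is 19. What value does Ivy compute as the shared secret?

135

Ivy receives Mallory's public value M = 14^14 mod 241 instead of the honest one.
14^1 ≡ 14 (mod 241)
14^2 = (14^1)^2 ≡ 14^2 = 196 ≡ 196 (mod 241)
14^4 = (14^2)^2 ≡ 196^2 = 38416 ≡ 97 (mod 241)
14^8 = (14^4)^2 ≡ 97^2 = 9409 ≡ 10 (mod 241)
14^14 = 14^8 · 14^4 · 14^2 ≡ 10 · 97 · 196 ≡ 212 (mod 241).
So M = 212. Ivy computes K = M^6 mod 241.
212^1 ≡ 212 (mod 241)
212^2 = (212^1)^2 ≡ 212^2 = 44944 ≡ 118 (mod 241)
212^4 = (212^2)^2 ≡ 118^2 = 13924 ≡ 187 (mod 241)
212^6 = 212^4 · 212^2 ≡ 187 · 118 ≡ 135 (mod 241).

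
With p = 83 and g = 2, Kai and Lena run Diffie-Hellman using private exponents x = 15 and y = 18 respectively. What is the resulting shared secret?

11

Lena sends B = g^y mod p = 2^18 mod 83.
2^1 ≡ 2 (mod 83)
2^2 = (2^1)^2 ≡ 2^2 = 4 ≡ 4 (mod 83)
2^4 = (2^2)^2 ≡ 4^2 = 16 ≡ 16 (mod 83)
2^8 = (2^4)^2 ≡ 16^2 = 256 ≡ 7 (mod 83)
2^16 = (2^8)^2 ≡ 7^2 = 49 ≡ 49 (mod 83)
2^18 = 2^16 · 2^2 ≡ 49 · 4 ≡ 30 (mod 83).
So B = 30. Kai then computes K = B^x mod p = 30^15 mod 83.
30^1 ≡ 30 (mod 83)
30^2 = (30^1)^2 ≡ 30^2 = 900 ≡ 70 (mod 83)
30^4 = (30^2)^2 ≡ 70^2 = 4900 ≡ 3 (mod 83)
30^8 = (30^4)^2 ≡ 3^2 = 9 ≡ 9 (mod 83)
30^15 = 30^8 · 30^4 · 30^2 · 30^1 ≡ 9 · 3 · 70 · 30 ≡ 11 (mod 83).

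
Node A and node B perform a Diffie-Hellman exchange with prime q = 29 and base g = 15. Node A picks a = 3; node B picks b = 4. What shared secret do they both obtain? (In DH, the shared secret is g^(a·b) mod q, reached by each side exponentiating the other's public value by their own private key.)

25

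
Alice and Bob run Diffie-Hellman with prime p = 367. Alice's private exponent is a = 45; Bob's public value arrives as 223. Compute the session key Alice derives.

Shared key K = 223^45 mod 367.
223^1 ≡ 223 (mod 367)
223^2 = (223^1)^2 ≡ 223^2 = 49729 ≡ 184 (mod 367)
223^4 = (223^2)^2 ≡ 184^2 = 33856 ≡ 92 (mod 367)
223^8 = (223^4)^2 ≡ 92^2 = 8464 ≡ 23 (mod 367)
223^16 = (223^8)^2 ≡ 23^2 = 529 ≡ 162 (mod 367)
223^32 = (223^16)^2 ≡ 162^2 = 26244 ≡ 187 (mod 367)
223^45 = 223^32 · 223^8 · 223^4 · 223^1 ≡ 187 · 23 · 92 · 223 ≡ 38 (mod 367).

38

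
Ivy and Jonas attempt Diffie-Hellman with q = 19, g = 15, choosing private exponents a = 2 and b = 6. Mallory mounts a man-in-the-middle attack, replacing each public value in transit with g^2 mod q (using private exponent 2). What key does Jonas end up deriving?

7

Jonas receives Mallory's public value M = 15^2 mod 19 instead of the honest one.
15^1 ≡ 15 (mod 19)
15^2 = (15^1)^2 ≡ 15^2 = 225 ≡ 16 (mod 19)
So M = 16. Jonas computes K = M^6 mod 19.
16^1 ≡ 16 (mod 19)
16^2 = (16^1)^2 ≡ 16^2 = 256 ≡ 9 (mod 19)
16^4 = (16^2)^2 ≡ 9^2 = 81 ≡ 5 (mod 19)
16^6 = 16^4 · 16^2 ≡ 5 · 9 ≡ 7 (mod 19).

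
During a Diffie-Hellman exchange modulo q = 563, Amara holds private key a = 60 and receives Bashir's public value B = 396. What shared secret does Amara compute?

449

Shared key K = 396^60 mod 563.
396^1 ≡ 396 (mod 563)
396^2 = (396^1)^2 ≡ 396^2 = 156816 ≡ 302 (mod 563)
396^4 = (396^2)^2 ≡ 302^2 = 91204 ≡ 561 (mod 563)
396^8 = (396^4)^2 ≡ 561^2 = 314721 ≡ 4 (mod 563)
396^16 = (396^8)^2 ≡ 4^2 = 16 ≡ 16 (mod 563)
396^32 = (396^16)^2 ≡ 16^2 = 256 ≡ 256 (mod 563)
396^60 = 396^32 · 396^16 · 396^8 · 396^4 ≡ 256 · 16 · 4 · 561 ≡ 449 (mod 563).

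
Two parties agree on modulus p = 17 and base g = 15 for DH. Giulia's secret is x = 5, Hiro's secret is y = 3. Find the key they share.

Giulia sends A = g^x mod p = 15^5 mod 17.
15^1 ≡ 15 (mod 17)
15^2 = (15^1)^2 ≡ 15^2 = 225 ≡ 4 (mod 17)
15^4 = (15^2)^2 ≡ 4^2 = 16 ≡ 16 (mod 17)
15^5 = 15^4 · 15^1 ≡ 16 · 15 ≡ 2 (mod 17).
So A = 2. Hiro then computes K = A^y mod p = 2^3 mod 17.
2^1 ≡ 2 (mod 17)
2^2 = (2^1)^2 ≡ 2^2 = 4 ≡ 4 (mod 17)
2^3 = 2^2 · 2^1 ≡ 4 · 2 ≡ 8 (mod 17).

8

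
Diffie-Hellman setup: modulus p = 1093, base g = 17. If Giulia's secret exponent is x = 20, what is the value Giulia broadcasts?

Public value = 17^20 mod 1093.
17^1 ≡ 17 (mod 1093)
17^2 = (17^1)^2 ≡ 17^2 = 289 ≡ 289 (mod 1093)
17^4 = (17^2)^2 ≡ 289^2 = 83521 ≡ 453 (mod 1093)
17^8 = (17^4)^2 ≡ 453^2 = 205209 ≡ 818 (mod 1093)
17^16 = (17^8)^2 ≡ 818^2 = 669124 ≡ 208 (mod 1093)
17^20 = 17^16 · 17^4 ≡ 208 · 453 ≡ 226 (mod 1093).

226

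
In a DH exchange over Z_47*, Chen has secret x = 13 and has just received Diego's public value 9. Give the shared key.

27

Shared key K = 9^13 mod 47.
9^1 ≡ 9 (mod 47)
9^2 = (9^1)^2 ≡ 9^2 = 81 ≡ 34 (mod 47)
9^4 = (9^2)^2 ≡ 34^2 = 1156 ≡ 28 (mod 47)
9^8 = (9^4)^2 ≡ 28^2 = 784 ≡ 32 (mod 47)
9^13 = 9^8 · 9^4 · 9^1 ≡ 32 · 28 · 9 ≡ 27 (mod 47).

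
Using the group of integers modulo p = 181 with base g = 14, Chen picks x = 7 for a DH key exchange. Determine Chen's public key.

Public value = 14^7 (mod 181).
14^1 ≡ 14 (mod 181)
14^2 = (14^1)^2 ≡ 14^2 = 196 ≡ 15 (mod 181)
14^4 = (14^2)^2 ≡ 15^2 = 225 ≡ 44 (mod 181)
14^7 = 14^4 · 14^2 · 14^1 ≡ 44 · 15 · 14 ≡ 9 (mod 181).

9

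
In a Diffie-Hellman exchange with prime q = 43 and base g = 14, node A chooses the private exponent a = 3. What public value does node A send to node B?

Public value = 14^3 mod 43.
14^1 ≡ 14 (mod 43)
14^2 = (14^1)^2 ≡ 14^2 = 196 ≡ 24 (mod 43)
14^3 = 14^2 · 14^1 ≡ 24 · 14 ≡ 35 (mod 43).

35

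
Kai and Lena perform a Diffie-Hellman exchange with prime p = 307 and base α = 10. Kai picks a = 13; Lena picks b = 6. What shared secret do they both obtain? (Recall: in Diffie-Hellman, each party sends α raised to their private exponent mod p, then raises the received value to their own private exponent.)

Lena sends B = α^b mod p = 10^6 mod 307.
10^1 ≡ 10 (mod 307)
10^2 = (10^1)^2 ≡ 10^2 = 100 ≡ 100 (mod 307)
10^4 = (10^2)^2 ≡ 100^2 = 10000 ≡ 176 (mod 307)
10^6 = 10^4 · 10^2 ≡ 176 · 100 ≡ 101 (mod 307).
So B = 101. Kai then computes K = B^a mod p = 101^13 mod 307.
101^1 ≡ 101 (mod 307)
101^2 = (101^1)^2 ≡ 101^2 = 10201 ≡ 70 (mod 307)
101^4 = (101^2)^2 ≡ 70^2 = 4900 ≡ 295 (mod 307)
101^8 = (101^4)^2 ≡ 295^2 = 87025 ≡ 144 (mod 307)
101^13 = 101^8 · 101^4 · 101^1 ≡ 144 · 295 · 101 ≡ 155 (mod 307).

155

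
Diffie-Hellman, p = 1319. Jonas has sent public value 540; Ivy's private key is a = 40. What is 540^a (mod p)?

Shared key K = 540^40 mod 1319.
540^1 ≡ 540 (mod 1319)
540^2 = (540^1)^2 ≡ 540^2 = 291600 ≡ 101 (mod 1319)
540^4 = (540^2)^2 ≡ 101^2 = 10201 ≡ 968 (mod 1319)
540^8 = (540^4)^2 ≡ 968^2 = 937024 ≡ 534 (mod 1319)
540^16 = (540^8)^2 ≡ 534^2 = 285156 ≡ 252 (mod 1319)
540^32 = (540^16)^2 ≡ 252^2 = 63504 ≡ 192 (mod 1319)
540^40 = 540^32 · 540^8 ≡ 192 · 534 ≡ 965 (mod 1319).

965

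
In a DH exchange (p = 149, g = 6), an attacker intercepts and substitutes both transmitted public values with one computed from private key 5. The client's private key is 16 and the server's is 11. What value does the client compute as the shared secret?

19

The client receives an attacker's public value M = 6^5 mod 149 instead of the honest one.
6^1 ≡ 6 (mod 149)
6^2 = (6^1)^2 ≡ 6^2 = 36 ≡ 36 (mod 149)
6^4 = (6^2)^2 ≡ 36^2 = 1296 ≡ 104 (mod 149)
6^5 = 6^4 · 6^1 ≡ 104 · 6 ≡ 28 (mod 149).
So M = 28. The client computes K = M^16 mod 149.
28^1 ≡ 28 (mod 149)
28^2 = (28^1)^2 ≡ 28^2 = 784 ≡ 39 (mod 149)
28^4 = (28^2)^2 ≡ 39^2 = 1521 ≡ 31 (mod 149)
28^8 = (28^4)^2 ≡ 31^2 = 961 ≡ 67 (mod 149)
28^16 = (28^8)^2 ≡ 67^2 = 4489 ≡ 19 (mod 149)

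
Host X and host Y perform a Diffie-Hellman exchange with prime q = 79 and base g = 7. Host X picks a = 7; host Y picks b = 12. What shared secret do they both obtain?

Host X sends A = g^a mod q = 7^7 mod 79.
7^1 ≡ 7 (mod 79)
7^2 = (7^1)^2 ≡ 7^2 = 49 ≡ 49 (mod 79)
7^4 = (7^2)^2 ≡ 49^2 = 2401 ≡ 31 (mod 79)
7^7 = 7^4 · 7^2 · 7^1 ≡ 31 · 49 · 7 ≡ 47 (mod 79).
So A = 47. Host Y then computes K = A^b mod q = 47^12 mod 79.
47^1 ≡ 47 (mod 79)
47^2 = (47^1)^2 ≡ 47^2 = 2209 ≡ 76 (mod 79)
47^4 = (47^2)^2 ≡ 76^2 = 5776 ≡ 9 (mod 79)
47^8 = (47^4)^2 ≡ 9^2 = 81 ≡ 2 (mod 79)
47^12 = 47^8 · 47^4 ≡ 2 · 9 ≡ 18 (mod 79).

18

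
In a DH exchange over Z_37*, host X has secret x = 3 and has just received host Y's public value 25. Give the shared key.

11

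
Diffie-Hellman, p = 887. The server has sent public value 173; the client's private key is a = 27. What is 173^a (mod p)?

139

Shared key K = 173^27 mod 887.
173^1 ≡ 173 (mod 887)
173^2 = (173^1)^2 ≡ 173^2 = 29929 ≡ 658 (mod 887)
173^4 = (173^2)^2 ≡ 658^2 = 432964 ≡ 108 (mod 887)
173^8 = (173^4)^2 ≡ 108^2 = 11664 ≡ 133 (mod 887)
173^16 = (173^8)^2 ≡ 133^2 = 17689 ≡ 836 (mod 887)
173^27 = 173^16 · 173^8 · 173^2 · 173^1 ≡ 836 · 133 · 658 · 173 ≡ 139 (mod 887).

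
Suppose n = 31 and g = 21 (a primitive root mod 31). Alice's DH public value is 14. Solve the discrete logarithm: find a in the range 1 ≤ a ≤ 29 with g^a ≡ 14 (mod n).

8

Try successive powers of 21 modulo 31:
21^1 ≡ 21
21^2 ≡ 7
21^3 ≡ 23
21^4 ≡ 18
21^5 ≡ 6
21^6 ≡ 2
21^7 ≡ 11
21^8 ≡ 14
Found: a = 8.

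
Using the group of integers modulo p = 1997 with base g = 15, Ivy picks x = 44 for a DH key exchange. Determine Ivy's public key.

Public value = 15^44 mod 1997.
15^1 ≡ 15 (mod 1997)
15^2 = (15^1)^2 ≡ 15^2 = 225 ≡ 225 (mod 1997)
15^4 = (15^2)^2 ≡ 225^2 = 50625 ≡ 700 (mod 1997)
15^8 = (15^4)^2 ≡ 700^2 = 490000 ≡ 735 (mod 1997)
15^16 = (15^8)^2 ≡ 735^2 = 540225 ≡ 1035 (mod 1997)
15^32 = (15^16)^2 ≡ 1035^2 = 1071225 ≡ 833 (mod 1997)
15^44 = 15^32 · 15^8 · 15^4 ≡ 833 · 735 · 700 ≡ 333 (mod 1997).

333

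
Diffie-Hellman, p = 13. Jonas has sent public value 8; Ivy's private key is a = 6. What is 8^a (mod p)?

Shared key K = 8^6 mod 13.
8^1 ≡ 8 (mod 13)
8^2 = (8^1)^2 ≡ 8^2 = 64 ≡ 12 (mod 13)
8^4 = (8^2)^2 ≡ 12^2 = 144 ≡ 1 (mod 13)
8^6 = 8^4 · 8^2 ≡ 1 · 12 ≡ 12 (mod 13).

12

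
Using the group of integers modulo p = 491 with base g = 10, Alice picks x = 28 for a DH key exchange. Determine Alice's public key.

400

Public value = 10^28 mod 491.
10^1 ≡ 10 (mod 491)
10^2 = (10^1)^2 ≡ 10^2 = 100 ≡ 100 (mod 491)
10^4 = (10^2)^2 ≡ 100^2 = 10000 ≡ 180 (mod 491)
10^8 = (10^4)^2 ≡ 180^2 = 32400 ≡ 485 (mod 491)
10^16 = (10^8)^2 ≡ 485^2 = 235225 ≡ 36 (mod 491)
10^28 = 10^16 · 10^8 · 10^4 ≡ 36 · 485 · 180 ≡ 400 (mod 491).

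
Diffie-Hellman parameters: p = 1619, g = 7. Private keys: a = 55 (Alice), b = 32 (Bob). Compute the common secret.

1185

Alice sends A = g^a mod p = 7^55 mod 1619.
7^1 ≡ 7 (mod 1619)
7^2 = (7^1)^2 ≡ 7^2 = 49 ≡ 49 (mod 1619)
7^4 = (7^2)^2 ≡ 49^2 = 2401 ≡ 782 (mod 1619)
7^8 = (7^4)^2 ≡ 782^2 = 611524 ≡ 1161 (mod 1619)
7^16 = (7^8)^2 ≡ 1161^2 = 1347921 ≡ 913 (mod 1619)
7^32 = (7^16)^2 ≡ 913^2 = 833569 ≡ 1403 (mod 1619)
7^55 = 7^32 · 7^16 · 7^4 · 7^2 · 7^1 ≡ 1403 · 913 · 782 · 49 · 7 ≡ 1458 (mod 1619).
So A = 1458. Bob then computes K = A^b mod p = 1458^32 mod 1619.
1458^1 ≡ 1458 (mod 1619)
1458^2 = (1458^1)^2 ≡ 1458^2 = 2125764 ≡ 17 (mod 1619)
1458^4 = (1458^2)^2 ≡ 17^2 = 289 ≡ 289 (mod 1619)
1458^8 = (1458^4)^2 ≡ 289^2 = 83521 ≡ 952 (mod 1619)
1458^16 = (1458^8)^2 ≡ 952^2 = 906304 ≡ 1283 (mod 1619)
1458^32 = (1458^16)^2 ≡ 1283^2 = 1646089 ≡ 1185 (mod 1619)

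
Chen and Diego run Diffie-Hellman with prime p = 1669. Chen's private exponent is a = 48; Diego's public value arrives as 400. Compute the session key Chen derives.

Shared key K = 400^48 mod 1669.
400^1 ≡ 400 (mod 1669)
400^2 = (400^1)^2 ≡ 400^2 = 160000 ≡ 1445 (mod 1669)
400^4 = (400^2)^2 ≡ 1445^2 = 2088025 ≡ 106 (mod 1669)
400^8 = (400^4)^2 ≡ 106^2 = 11236 ≡ 1222 (mod 1669)
400^16 = (400^8)^2 ≡ 1222^2 = 1493284 ≡ 1198 (mod 1669)
400^32 = (400^16)^2 ≡ 1198^2 = 1435204 ≡ 1533 (mod 1669)
400^48 = 400^32 · 400^16 ≡ 1533 · 1198 ≡ 634 (mod 1669).

634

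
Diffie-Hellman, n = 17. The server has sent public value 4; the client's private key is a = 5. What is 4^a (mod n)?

4

Shared key K = 4^5 mod 17.
4^1 ≡ 4 (mod 17)
4^2 = (4^1)^2 ≡ 4^2 = 16 ≡ 16 (mod 17)
4^4 = (4^2)^2 ≡ 16^2 = 256 ≡ 1 (mod 17)
4^5 = 4^4 · 4^1 ≡ 1 · 4 ≡ 4 (mod 17).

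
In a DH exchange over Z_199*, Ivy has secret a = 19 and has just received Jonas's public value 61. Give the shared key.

125

Shared key K = 61^19 mod 199.
61^1 ≡ 61 (mod 199)
61^2 = (61^1)^2 ≡ 61^2 = 3721 ≡ 139 (mod 199)
61^4 = (61^2)^2 ≡ 139^2 = 19321 ≡ 18 (mod 199)
61^8 = (61^4)^2 ≡ 18^2 = 324 ≡ 125 (mod 199)
61^16 = (61^8)^2 ≡ 125^2 = 15625 ≡ 103 (mod 199)
61^19 = 61^16 · 61^2 · 61^1 ≡ 103 · 139 · 61 ≡ 125 (mod 199).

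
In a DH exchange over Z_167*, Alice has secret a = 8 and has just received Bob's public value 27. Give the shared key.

38

Shared key K = 27^8 mod 167.
27^1 ≡ 27 (mod 167)
27^2 = (27^1)^2 ≡ 27^2 = 729 ≡ 61 (mod 167)
27^4 = (27^2)^2 ≡ 61^2 = 3721 ≡ 47 (mod 167)
27^8 = (27^4)^2 ≡ 47^2 = 2209 ≡ 38 (mod 167)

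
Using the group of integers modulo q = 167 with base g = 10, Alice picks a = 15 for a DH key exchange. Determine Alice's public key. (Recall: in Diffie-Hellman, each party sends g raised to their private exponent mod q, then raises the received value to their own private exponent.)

Public value = 10^15 mod 167.
10^1 ≡ 10 (mod 167)
10^2 = (10^1)^2 ≡ 10^2 = 100 ≡ 100 (mod 167)
10^4 = (10^2)^2 ≡ 100^2 = 10000 ≡ 147 (mod 167)
10^8 = (10^4)^2 ≡ 147^2 = 21609 ≡ 66 (mod 167)
10^15 = 10^8 · 10^4 · 10^2 · 10^1 ≡ 66 · 147 · 100 · 10 ≡ 135 (mod 167).

135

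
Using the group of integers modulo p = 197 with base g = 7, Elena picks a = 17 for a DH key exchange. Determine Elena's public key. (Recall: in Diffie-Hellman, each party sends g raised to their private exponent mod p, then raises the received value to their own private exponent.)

109

Public value = 7^17 mod 197.
7^1 ≡ 7 (mod 197)
7^2 = (7^1)^2 ≡ 7^2 = 49 ≡ 49 (mod 197)
7^4 = (7^2)^2 ≡ 49^2 = 2401 ≡ 37 (mod 197)
7^8 = (7^4)^2 ≡ 37^2 = 1369 ≡ 187 (mod 197)
7^16 = (7^8)^2 ≡ 187^2 = 34969 ≡ 100 (mod 197)
7^17 = 7^16 · 7^1 ≡ 100 · 7 ≡ 109 (mod 197).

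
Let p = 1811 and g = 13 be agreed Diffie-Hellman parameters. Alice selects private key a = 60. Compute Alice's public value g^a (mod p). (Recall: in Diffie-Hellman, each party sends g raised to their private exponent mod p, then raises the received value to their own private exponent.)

Public value = 13^60 (mod 1811).
13^1 ≡ 13 (mod 1811)
13^2 = (13^1)^2 ≡ 13^2 = 169 ≡ 169 (mod 1811)
13^4 = (13^2)^2 ≡ 169^2 = 28561 ≡ 1396 (mod 1811)
13^8 = (13^4)^2 ≡ 1396^2 = 1948816 ≡ 180 (mod 1811)
13^16 = (13^8)^2 ≡ 180^2 = 32400 ≡ 1613 (mod 1811)
13^32 = (13^16)^2 ≡ 1613^2 = 2601769 ≡ 1173 (mod 1811)
13^60 = 13^32 · 13^16 · 13^8 · 13^4 ≡ 1173 · 1613 · 180 · 1396 ≡ 1044 (mod 1811).

1044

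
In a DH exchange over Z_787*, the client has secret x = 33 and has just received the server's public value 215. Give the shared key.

Shared key K = 215^33 mod 787.
215^1 ≡ 215 (mod 787)
215^2 = (215^1)^2 ≡ 215^2 = 46225 ≡ 579 (mod 787)
215^4 = (215^2)^2 ≡ 579^2 = 335241 ≡ 766 (mod 787)
215^8 = (215^4)^2 ≡ 766^2 = 586756 ≡ 441 (mod 787)
215^16 = (215^8)^2 ≡ 441^2 = 194481 ≡ 92 (mod 787)
215^32 = (215^16)^2 ≡ 92^2 = 8464 ≡ 594 (mod 787)
215^33 = 215^32 · 215^1 ≡ 594 · 215 ≡ 216 (mod 787).

216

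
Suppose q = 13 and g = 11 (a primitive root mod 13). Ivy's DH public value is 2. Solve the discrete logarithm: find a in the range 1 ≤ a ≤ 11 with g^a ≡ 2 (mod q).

Try successive powers of 11 modulo 13:
11^1 ≡ 11
11^2 ≡ 4
11^3 ≡ 5
11^4 ≡ 3
11^5 ≡ 7
11^6 ≡ 12
11^7 ≡ 2
Found: a = 7.

7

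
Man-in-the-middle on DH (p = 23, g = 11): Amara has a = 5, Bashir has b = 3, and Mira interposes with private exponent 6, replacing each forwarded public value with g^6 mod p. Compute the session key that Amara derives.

8

Amara receives Mira's public value M = 11^6 mod 23 instead of the honest one.
11^1 ≡ 11 (mod 23)
11^2 = (11^1)^2 ≡ 11^2 = 121 ≡ 6 (mod 23)
11^4 = (11^2)^2 ≡ 6^2 = 36 ≡ 13 (mod 23)
11^6 = 11^4 · 11^2 ≡ 13 · 6 ≡ 9 (mod 23).
So M = 9. Amara computes K = M^5 mod 23.
9^1 ≡ 9 (mod 23)
9^2 = (9^1)^2 ≡ 9^2 = 81 ≡ 12 (mod 23)
9^4 = (9^2)^2 ≡ 12^2 = 144 ≡ 6 (mod 23)
9^5 = 9^4 · 9^1 ≡ 6 · 9 ≡ 8 (mod 23).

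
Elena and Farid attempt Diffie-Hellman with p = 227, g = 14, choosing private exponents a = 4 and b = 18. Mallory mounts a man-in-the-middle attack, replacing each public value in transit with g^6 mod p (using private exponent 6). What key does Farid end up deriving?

160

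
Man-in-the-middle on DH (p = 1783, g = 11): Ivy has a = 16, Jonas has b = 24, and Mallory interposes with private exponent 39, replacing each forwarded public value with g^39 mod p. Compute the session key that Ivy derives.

314

Ivy receives Mallory's public value M = 11^39 mod 1783 instead of the honest one.
11^1 ≡ 11 (mod 1783)
11^2 = (11^1)^2 ≡ 11^2 = 121 ≡ 121 (mod 1783)
11^4 = (11^2)^2 ≡ 121^2 = 14641 ≡ 377 (mod 1783)
11^8 = (11^4)^2 ≡ 377^2 = 142129 ≡ 1272 (mod 1783)
11^16 = (11^8)^2 ≡ 1272^2 = 1617984 ≡ 803 (mod 1783)
11^32 = (11^16)^2 ≡ 803^2 = 644809 ≡ 1146 (mod 1783)
11^39 = 11^32 · 11^4 · 11^2 · 11^1 ≡ 1146 · 377 · 121 · 11 ≡ 91 (mod 1783).
So M = 91. Ivy computes K = M^16 mod 1783.
91^1 ≡ 91 (mod 1783)
91^2 = (91^1)^2 ≡ 91^2 = 8281 ≡ 1149 (mod 1783)
91^4 = (91^2)^2 ≡ 1149^2 = 1320201 ≡ 781 (mod 1783)
91^8 = (91^4)^2 ≡ 781^2 = 609961 ≡ 175 (mod 1783)
91^16 = (91^8)^2 ≡ 175^2 = 30625 ≡ 314 (mod 1783)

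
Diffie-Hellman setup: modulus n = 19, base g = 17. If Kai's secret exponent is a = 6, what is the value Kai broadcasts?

7

Public value = 17^6 mod 19.
17^1 ≡ 17 (mod 19)
17^2 = (17^1)^2 ≡ 17^2 = 289 ≡ 4 (mod 19)
17^4 = (17^2)^2 ≡ 4^2 = 16 ≡ 16 (mod 19)
17^6 = 17^4 · 17^2 ≡ 16 · 4 ≡ 7 (mod 19).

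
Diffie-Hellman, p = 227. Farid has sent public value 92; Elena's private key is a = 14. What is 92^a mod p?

Shared key K = 92^14 mod 227.
92^1 ≡ 92 (mod 227)
92^2 = (92^1)^2 ≡ 92^2 = 8464 ≡ 65 (mod 227)
92^4 = (92^2)^2 ≡ 65^2 = 4225 ≡ 139 (mod 227)
92^8 = (92^4)^2 ≡ 139^2 = 19321 ≡ 26 (mod 227)
92^14 = 92^8 · 92^4 · 92^2 ≡ 26 · 139 · 65 ≡ 192 (mod 227).

192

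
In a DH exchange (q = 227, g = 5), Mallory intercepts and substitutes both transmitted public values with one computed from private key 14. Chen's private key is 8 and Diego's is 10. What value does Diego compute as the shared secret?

81

Diego receives Mallory's public value M = 5^14 mod 227 instead of the honest one.
5^1 ≡ 5 (mod 227)
5^2 = (5^1)^2 ≡ 5^2 = 25 ≡ 25 (mod 227)
5^4 = (5^2)^2 ≡ 25^2 = 625 ≡ 171 (mod 227)
5^8 = (5^4)^2 ≡ 171^2 = 29241 ≡ 185 (mod 227)
5^14 = 5^8 · 5^4 · 5^2 ≡ 185 · 171 · 25 ≡ 7 (mod 227).
So M = 7. Diego computes K = M^10 mod 227.
7^1 ≡ 7 (mod 227)
7^2 = (7^1)^2 ≡ 7^2 = 49 ≡ 49 (mod 227)
7^4 = (7^2)^2 ≡ 49^2 = 2401 ≡ 131 (mod 227)
7^8 = (7^4)^2 ≡ 131^2 = 17161 ≡ 136 (mod 227)
7^10 = 7^8 · 7^2 ≡ 136 · 49 ≡ 81 (mod 227).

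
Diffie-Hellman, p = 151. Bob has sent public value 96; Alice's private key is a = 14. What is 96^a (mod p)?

58

Shared key K = 96^14 mod 151.
96^1 ≡ 96 (mod 151)
96^2 = (96^1)^2 ≡ 96^2 = 9216 ≡ 5 (mod 151)
96^4 = (96^2)^2 ≡ 5^2 = 25 ≡ 25 (mod 151)
96^8 = (96^4)^2 ≡ 25^2 = 625 ≡ 21 (mod 151)
96^14 = 96^8 · 96^4 · 96^2 ≡ 21 · 25 · 5 ≡ 58 (mod 151).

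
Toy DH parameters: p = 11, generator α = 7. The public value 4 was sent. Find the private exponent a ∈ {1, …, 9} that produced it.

6

Try successive powers of 7 modulo 11:
7^1 ≡ 7
7^2 ≡ 5
7^3 ≡ 2
7^4 ≡ 3
7^5 ≡ 10
7^6 ≡ 4
Found: a = 6.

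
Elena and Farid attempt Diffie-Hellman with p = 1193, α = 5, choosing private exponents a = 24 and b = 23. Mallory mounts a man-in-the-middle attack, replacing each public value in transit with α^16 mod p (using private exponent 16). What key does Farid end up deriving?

69

Farid receives Mallory's public value M = 5^16 mod 1193 instead of the honest one.
5^1 ≡ 5 (mod 1193)
5^2 = (5^1)^2 ≡ 5^2 = 25 ≡ 25 (mod 1193)
5^4 = (5^2)^2 ≡ 25^2 = 625 ≡ 625 (mod 1193)
5^8 = (5^4)^2 ≡ 625^2 = 390625 ≡ 514 (mod 1193)
5^16 = (5^8)^2 ≡ 514^2 = 264196 ≡ 543 (mod 1193)
So M = 543. Farid computes K = M^23 mod 1193.
543^1 ≡ 543 (mod 1193)
543^2 = (543^1)^2 ≡ 543^2 = 294849 ≡ 178 (mod 1193)
543^4 = (543^2)^2 ≡ 178^2 = 31684 ≡ 666 (mod 1193)
543^8 = (543^4)^2 ≡ 666^2 = 443556 ≡ 953 (mod 1193)
543^16 = (543^8)^2 ≡ 953^2 = 908209 ≡ 336 (mod 1193)
543^23 = 543^16 · 543^4 · 543^2 · 543^1 ≡ 336 · 666 · 178 · 543 ≡ 69 (mod 1193).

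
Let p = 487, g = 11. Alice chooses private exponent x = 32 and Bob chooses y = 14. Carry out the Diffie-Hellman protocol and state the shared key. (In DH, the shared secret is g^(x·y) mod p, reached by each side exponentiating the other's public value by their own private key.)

435

Alice sends A = g^x mod p = 11^32 mod 487.
11^1 ≡ 11 (mod 487)
11^2 = (11^1)^2 ≡ 11^2 = 121 ≡ 121 (mod 487)
11^4 = (11^2)^2 ≡ 121^2 = 14641 ≡ 31 (mod 487)
11^8 = (11^4)^2 ≡ 31^2 = 961 ≡ 474 (mod 487)
11^16 = (11^8)^2 ≡ 474^2 = 224676 ≡ 169 (mod 487)
11^32 = (11^16)^2 ≡ 169^2 = 28561 ≡ 315 (mod 487)
So A = 315. Bob then computes K = A^y mod p = 315^14 mod 487.
315^1 ≡ 315 (mod 487)
315^2 = (315^1)^2 ≡ 315^2 = 99225 ≡ 364 (mod 487)
315^4 = (315^2)^2 ≡ 364^2 = 132496 ≡ 32 (mod 487)
315^8 = (315^4)^2 ≡ 32^2 = 1024 ≡ 50 (mod 487)
315^14 = 315^8 · 315^4 · 315^2 ≡ 50 · 32 · 364 ≡ 435 (mod 487).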